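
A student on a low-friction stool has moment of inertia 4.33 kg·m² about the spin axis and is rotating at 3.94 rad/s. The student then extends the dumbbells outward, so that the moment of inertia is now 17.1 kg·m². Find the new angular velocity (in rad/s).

Angular momentum about the spin axis is conserved since the torque about it is zero.
ω₂ = I₁ω₁ / I₂ = (4.330)(3.94 rad/s) / (17.10) = 0.9977 rad/s.

ω₂ ≈ 0.998 rad/s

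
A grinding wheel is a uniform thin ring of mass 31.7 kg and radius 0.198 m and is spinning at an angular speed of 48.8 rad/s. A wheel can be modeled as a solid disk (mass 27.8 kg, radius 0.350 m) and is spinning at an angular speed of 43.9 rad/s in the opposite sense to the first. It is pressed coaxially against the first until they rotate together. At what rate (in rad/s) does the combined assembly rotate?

|ω_f| ≈ 4.79 rad/s

The coupling torques are internal; angular momentum about the shared axis is conserved.
Moments of inertia: I_A = (31.7)(0.198)² = 1.243 kg·m²; I_B = ½(27.8)(0.350)² = 1.703 kg·m².
Taking A's sense as positive: L = (1.243)(48.8) − (1.703)(43.9) = -14.10 kg·m²·rad/s.
Combined I = 1.243 + 1.703 = 2.946 kg·m².
ω_f = L / I = -14.10 / 2.946 = -4.788 rad/s.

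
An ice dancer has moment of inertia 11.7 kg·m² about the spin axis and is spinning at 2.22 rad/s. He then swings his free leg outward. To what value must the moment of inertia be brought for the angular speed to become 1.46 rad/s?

No external torque acts about the spin axis, so angular momentum is conserved.
I₂ = I₁ω₁ / ω₂ = (11.7)(2.22) / (1.46) = 17.79 kg·m².

I₂ ≈ 17.8 kg·m²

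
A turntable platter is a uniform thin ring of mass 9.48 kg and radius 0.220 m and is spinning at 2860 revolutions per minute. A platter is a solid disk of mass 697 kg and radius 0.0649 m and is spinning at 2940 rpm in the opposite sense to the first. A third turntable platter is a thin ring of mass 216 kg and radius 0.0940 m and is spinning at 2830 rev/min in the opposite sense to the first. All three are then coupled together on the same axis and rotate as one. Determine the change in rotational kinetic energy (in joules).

The coupling torques are internal; angular momentum about the shared axis is conserved.
Moments of inertia: I_A = (9.48)(0.220)² = 0.4588 kg·m²; I_B = ½(697)(0.0649)² = 1.468 kg·m²; I_C = (216)(0.0940)² = 1.909 kg·m².
Taking A's sense as positive: L = (0.4588)(2860) − (1.468)(2940) − (1.909)(2830) = -8405 kg·m²·rpm.
Combined I = 0.4588 + 1.468 + 1.909 = 3.835 kg·m².
ω_f = L / I = -8405 / 3.835 = -2191 rpm.
KE_i = ½ΣIω² = 1.740e+05 J; KE_f = ½(3.835)(229.5)² = 1.010e+05 J.

ΔKE ≈ -73000 J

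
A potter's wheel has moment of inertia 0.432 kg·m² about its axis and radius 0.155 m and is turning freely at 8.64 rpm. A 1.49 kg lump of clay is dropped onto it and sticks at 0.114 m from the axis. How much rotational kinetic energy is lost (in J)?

The added mass arrives with no angular momentum about the axis, and any external torque about the axis is negligible, so the system's angular momentum is conserved.
Added inertia Σmr² = (1.49)(0.114)² = 0.01936 kg·m²; I_f = 0.4320 + 0.01936 = 0.4514 kg·m².
ω_f = I_p ω_i / I_f = (0.4320)(8.64) / 0.4514 = 8.269 rpm.
KE_i = ½(0.4320)(0.9048 rad/s)² = 0.1768 J; KE_f = ½(0.4514)(0.8660)² = 0.1692 J.

energy lost ≈ 0.00759 J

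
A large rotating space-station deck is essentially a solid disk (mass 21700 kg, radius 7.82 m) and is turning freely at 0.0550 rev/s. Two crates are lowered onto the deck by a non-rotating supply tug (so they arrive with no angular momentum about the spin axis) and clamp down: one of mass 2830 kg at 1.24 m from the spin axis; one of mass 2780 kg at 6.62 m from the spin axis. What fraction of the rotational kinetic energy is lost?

fraction ≈ 0.160

No external torque acts about the spin axis; L_before = L_after.
I_p = ½(21700)(7.82)² = 6.635e+05 kg·m².
Added inertia Σmr² = (2830)(1.24)² + (2780)(6.62)² = 1.262e+05 kg·m²; I_f = 6.635e+05 + 1.262e+05 = 7.897e+05 kg·m².
ω_f = I_p ω_i / I_f = (6.635e+05)(0.0550) / 7.897e+05 = 0.04621 rev/s.
KE_i = ½(6.635e+05)(0.3456 rad/s)² = 39620 J; KE_f = ½(7.897e+05)(0.2904)² = 33290 J.
Fraction lost = 0.1598.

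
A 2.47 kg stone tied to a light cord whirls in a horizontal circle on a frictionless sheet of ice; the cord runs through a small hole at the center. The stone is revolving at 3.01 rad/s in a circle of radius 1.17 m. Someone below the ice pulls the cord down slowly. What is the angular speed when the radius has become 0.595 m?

ω₂ ≈ 11.6 rad/s

The constraining force is radial, so m r² ω about the center is conserved.
ω₂ = ω₁ (r₁/r₂)² = (3.01)(1.17/0.595)² = 11.64 rad/s.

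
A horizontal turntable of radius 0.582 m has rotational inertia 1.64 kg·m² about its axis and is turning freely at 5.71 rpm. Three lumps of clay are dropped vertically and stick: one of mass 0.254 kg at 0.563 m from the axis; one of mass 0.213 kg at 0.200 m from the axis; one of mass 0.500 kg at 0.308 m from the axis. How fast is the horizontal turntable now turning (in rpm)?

ω_f ≈ 5.27 rpm

The added mass arrives with no angular momentum about the axis, and any external torque about the axis is negligible, so the system's angular momentum is conserved.
Added inertia Σmr² = (0.254)(0.563)² + (0.213)(0.200)² + (0.500)(0.308)² = 0.1365 kg·m²; I_f = 1.640 + 0.1365 = 1.776 kg·m².
ω_f = I_p ω_i / I_f = (1.640)(5.71) / 1.776 = 5.271 rpm.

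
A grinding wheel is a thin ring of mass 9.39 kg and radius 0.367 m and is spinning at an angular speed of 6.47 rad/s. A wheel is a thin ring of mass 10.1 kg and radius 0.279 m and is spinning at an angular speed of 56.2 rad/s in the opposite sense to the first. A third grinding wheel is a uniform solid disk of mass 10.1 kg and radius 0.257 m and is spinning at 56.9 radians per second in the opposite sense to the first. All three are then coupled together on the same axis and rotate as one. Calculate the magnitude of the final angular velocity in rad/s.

No external torque acts about the common axis, so total angular momentum is conserved.
Moments of inertia: I_A = (9.39)(0.367)² = 1.265 kg·m²; I_B = (10.1)(0.279)² = 0.7862 kg·m²; I_C = ½(10.1)(0.257)² = 0.3335 kg·m².
Taking A's sense as positive: L = (1.265)(6.47) − (0.7862)(56.2) − (0.3335)(56.9) = -54.98 kg·m²·rad/s.
Combined I = 1.265 + 0.7862 + 0.3335 = 2.384 kg·m².
ω_f = L / I = -54.98 / 2.384 = -23.06 rad/s.

|ω_f| ≈ 23.1 rad/s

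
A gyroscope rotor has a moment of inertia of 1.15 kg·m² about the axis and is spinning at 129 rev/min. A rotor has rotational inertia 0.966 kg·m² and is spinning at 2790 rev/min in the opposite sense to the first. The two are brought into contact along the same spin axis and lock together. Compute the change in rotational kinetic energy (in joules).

ΔKE ≈ -24500 J

No external torque acts about the common axis, so total angular momentum is conserved.
Taking A's sense as positive: L = (1.150)(129) − (0.9660)(2790) = -2547 kg·m²·rpm.
Combined I = 1.150 + 0.9660 = 2.116 kg·m².
ω_f = L / I = -2547 / 2.116 = -1204 rpm.
KE_i = ½ΣIω² = 41330 J; KE_f = ½(2.116)(126.0)² = 16810 J.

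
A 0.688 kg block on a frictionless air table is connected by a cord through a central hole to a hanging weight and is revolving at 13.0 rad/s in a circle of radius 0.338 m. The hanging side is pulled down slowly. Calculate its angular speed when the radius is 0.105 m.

No torque about the axis ⇒ m r₁² ω₁ = m r₂² ω₂.
ω₂ = ω₁ (r₁/r₂)² = (13.0)(0.338/0.105)² = 134.7 rad/s.

ω₂ ≈ 135 rad/s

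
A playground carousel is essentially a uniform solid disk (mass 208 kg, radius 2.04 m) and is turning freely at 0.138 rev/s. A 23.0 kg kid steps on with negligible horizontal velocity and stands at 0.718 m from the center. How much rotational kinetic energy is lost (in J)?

The added mass arrives with no angular momentum about the center, and any external torque about the center is negligible, so the system's angular momentum is conserved.
I_p = ½(208)(2.04)² = 432.8 kg·m².
Added inertia Σmr² = (23.0)(0.718)² = 11.86 kg·m²; I_f = 432.8 + 11.86 = 444.7 kg·m².
ω_f = I_p ω_i / I_f = (432.8)(0.138) / 444.7 = 0.1343 rev/s.
KE_i = ½(432.8)(0.8671 rad/s)² = 162.7 J; KE_f = ½(444.7)(0.8440)² = 158.4 J.

energy lost ≈ 4.34 J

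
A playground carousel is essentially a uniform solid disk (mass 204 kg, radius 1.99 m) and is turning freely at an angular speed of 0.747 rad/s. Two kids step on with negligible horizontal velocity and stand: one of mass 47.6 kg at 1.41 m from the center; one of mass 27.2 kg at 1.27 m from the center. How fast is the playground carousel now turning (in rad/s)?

The added mass arrives with no angular momentum about the center, and any external torque about the center is negligible, so the system's angular momentum is conserved.
I_p = ½(204)(1.99)² = 403.9 kg·m².
Added inertia Σmr² = (47.6)(1.41)² + (27.2)(1.27)² = 138.5 kg·m²; I_f = 403.9 + 138.5 = 542.4 kg·m².
ω_f = I_p ω_i / I_f = (403.9)(0.747) / 542.4 = 0.5563 rad/s.

ω_f ≈ 0.556 rad/s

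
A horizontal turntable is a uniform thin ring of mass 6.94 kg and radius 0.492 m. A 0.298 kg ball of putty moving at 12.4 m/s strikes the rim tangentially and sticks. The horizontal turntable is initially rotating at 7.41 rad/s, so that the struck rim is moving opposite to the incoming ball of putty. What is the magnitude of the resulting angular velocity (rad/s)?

|ω_f| ≈ 6.07 rad/s

About the axle the impulsive forces during the collision are internal, so angular momentum about that axis is conserved.
I_p = (6.94)(0.492)² = 1.680 kg·m². Taking the sense of the ball of putty's angular momentum as positive, L_{ball} = m v R = (0.298)(12.4)(0.492) = 1.818 kg·m²/s.
L_i = −I_p ω_p + m v R = −(1.680)(7.41) + 1.818 = -10.63 kg·m²/s.
After sticking, I_f = I_p + m R² = 1.680 + (0.298)(0.492)² = 1.752 kg·m².
ω_f = L_i / I_f = -10.63 / 1.752 = -6.067 rad/s.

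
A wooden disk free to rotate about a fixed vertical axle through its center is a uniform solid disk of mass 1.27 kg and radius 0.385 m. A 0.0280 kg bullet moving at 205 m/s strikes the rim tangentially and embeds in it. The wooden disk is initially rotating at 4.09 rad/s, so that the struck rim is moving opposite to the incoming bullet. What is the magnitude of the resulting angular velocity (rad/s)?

|ω_f| ≈ 18.6 rad/s

The axle reaction passes through the axle and exerts no torque about it; angular momentum about the axle is conserved through the impact.
I_p = ½(1.27)(0.385)² = 0.09412 kg·m². Taking the sense of the bullet's angular momentum as positive, L_{bullet} = m v R = (0.0280)(205)(0.385) = 2.210 kg·m²/s.
L_i = −I_p ω_p + m v R = −(0.09412)(4.09) + 2.210 = 1.825 kg·m²/s.
After sticking, I_f = I_p + m R² = 0.09412 + (0.0280)(0.385)² = 0.09827 kg·m².
ω_f = L_i / I_f = 1.825 / 0.09827 = 18.57 rad/s.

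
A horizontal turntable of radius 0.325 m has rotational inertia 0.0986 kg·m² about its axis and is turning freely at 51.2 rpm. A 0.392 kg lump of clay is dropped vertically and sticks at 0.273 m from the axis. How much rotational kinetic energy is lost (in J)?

energy lost ≈ 0.324 J

No external torque acts about the axis; L_before = L_after.
Added inertia Σmr² = (0.392)(0.273)² = 0.02922 kg·m²; I_f = 0.09860 + 0.02922 = 0.1278 kg·m².
ω_f = I_p ω_i / I_f = (0.09860)(51.2) / 0.1278 = 39.50 rpm.
KE_i = ½(0.09860)(5.362 rad/s)² = 1.417 J; KE_f = ½(0.1278)(4.136)² = 1.093 J.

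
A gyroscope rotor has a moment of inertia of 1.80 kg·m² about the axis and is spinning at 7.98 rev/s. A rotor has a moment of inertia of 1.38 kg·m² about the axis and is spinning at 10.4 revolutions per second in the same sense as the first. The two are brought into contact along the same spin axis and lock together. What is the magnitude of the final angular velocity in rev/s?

|ω_f| ≈ 9.03 rev/s

No external torque acts about the common axis, so total angular momentum is conserved.
Taking A's sense as positive: L = (1.800)(7.98) + (1.380)(10.4) = 28.72 kg·m²·rev/s.
Combined I = 1.800 + 1.380 = 3.180 kg·m².
ω_f = L / I = 28.72 / 3.180 = 9.030 rev/s.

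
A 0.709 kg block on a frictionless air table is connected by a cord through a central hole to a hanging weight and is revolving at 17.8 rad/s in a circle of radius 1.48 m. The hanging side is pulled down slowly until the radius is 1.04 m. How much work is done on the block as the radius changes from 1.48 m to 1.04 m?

The constraining force is radial, so m r² ω about the center is conserved.
ω₂ = ω₁ (r₁/r₂)² = (17.8)(1.48/1.04)² = 36.05 rad/s.
W = ΔKE = ½m(v₂² − v₁²) = 252.2 J.

W ≈ 252 J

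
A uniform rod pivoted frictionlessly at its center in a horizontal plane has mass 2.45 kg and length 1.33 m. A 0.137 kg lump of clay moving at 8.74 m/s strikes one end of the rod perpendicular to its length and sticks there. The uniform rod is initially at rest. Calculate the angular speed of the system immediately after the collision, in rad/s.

About the pivot the impulsive forces during the collision are internal, so angular momentum about that axis is conserved.
I_p = (1/12)(2.45)(1.33)² = 0.3612 kg·m². Taking the sense of the lump of clay's angular momentum as positive, L_{lump} = m v R = (0.137)(8.74)(1.33/2) = 0.7963 kg·m²/s.
L_i = 0 + 0.7963 = 0.7963 kg·m²/s.
After sticking, I_f = I_p + m R² = 0.3612 + (0.137)(1.33/2)² = 0.4217 kg·m².
ω_f = L_i / I_f = 0.7963 / 0.4217 = 1.888 rad/s.

|ω_f| ≈ 1.89 rad/s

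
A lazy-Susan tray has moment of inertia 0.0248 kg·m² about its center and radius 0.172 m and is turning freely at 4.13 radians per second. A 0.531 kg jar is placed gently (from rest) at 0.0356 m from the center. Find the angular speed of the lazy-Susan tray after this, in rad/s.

ω_f ≈ 4.02 rad/s

The added mass arrives with no angular momentum about the center, and any external torque about the center is negligible, so the system's angular momentum is conserved.
Added inertia Σmr² = (0.531)(0.0356)² = 0.0006730 kg·m²; I_f = 0.02480 + 0.0006730 = 0.02547 kg·m².
ω_f = I_p ω_i / I_f = (0.02480)(4.13) / 0.02547 = 4.021 rad/s.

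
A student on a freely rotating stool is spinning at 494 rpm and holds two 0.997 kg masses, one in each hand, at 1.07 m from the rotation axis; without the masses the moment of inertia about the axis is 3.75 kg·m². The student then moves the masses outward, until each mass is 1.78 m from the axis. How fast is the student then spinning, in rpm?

ω₂ ≈ 296 rpm

With no external torque about the axis, L is conserved: I₁ω₁ = I₂ω₂.
I₁ = 3.75 + 2(0.997)(1.07)² = 6.033 kg·m²; I₂ = 3.75 + 2(0.997)(1.78)² = 10.07 kg·m².
ω₂ = I₁ω₁ / I₂ = (6.033)(494 rpm) / (10.07) = 296.0 rpm.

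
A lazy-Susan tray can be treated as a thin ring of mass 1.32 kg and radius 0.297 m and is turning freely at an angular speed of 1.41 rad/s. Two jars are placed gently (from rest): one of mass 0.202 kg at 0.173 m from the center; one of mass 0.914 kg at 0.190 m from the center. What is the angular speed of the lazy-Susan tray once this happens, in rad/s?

The added mass arrives with no angular momentum about the center, and any external torque about the center is negligible, so the system's angular momentum is conserved.
I_p = (1.32)(0.297)² = 0.1164 kg·m².
Added inertia Σmr² = (0.202)(0.173)² + (0.914)(0.190)² = 0.03904 kg·m²; I_f = 0.1164 + 0.03904 = 0.1555 kg·m².
ω_f = I_p ω_i / I_f = (0.1164)(1.41) / 0.1555 = 1.056 rad/s.

ω_f ≈ 1.06 rad/s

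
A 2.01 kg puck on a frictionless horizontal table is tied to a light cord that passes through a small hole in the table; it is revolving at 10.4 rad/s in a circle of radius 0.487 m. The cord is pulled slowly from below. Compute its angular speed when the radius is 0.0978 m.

The constraining force is radial, so m r² ω about the center is conserved.
ω₂ = ω₁ (r₁/r₂)² = (10.4)(0.487/0.0978)² = 257.9 rad/s.

ω₂ ≈ 258 rad/s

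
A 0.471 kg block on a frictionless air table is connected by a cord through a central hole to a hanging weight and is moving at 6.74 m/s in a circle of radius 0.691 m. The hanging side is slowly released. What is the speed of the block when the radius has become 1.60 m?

Central (radial) force ⇒ zero torque about the center ⇒ m v r is constant.
v₂ = v₁ r₁ / r₂ = (6.74)(0.691) / (1.60) = 2.911 m/s.

v₂ ≈ 2.91 m/s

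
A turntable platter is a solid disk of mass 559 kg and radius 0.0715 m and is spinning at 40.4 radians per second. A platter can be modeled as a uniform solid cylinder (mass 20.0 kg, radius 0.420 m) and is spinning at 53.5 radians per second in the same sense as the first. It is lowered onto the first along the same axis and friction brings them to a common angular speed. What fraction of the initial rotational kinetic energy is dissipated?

fraction ≈ 0.0184

The coupling torques are internal; angular momentum about the shared axis is conserved.
Moments of inertia: I_A = ½(559)(0.0715)² = 1.429 kg·m²; I_B = ½(20.0)(0.420)² = 1.764 kg·m².
Taking A's sense as positive: L = (1.429)(40.4) + (1.764)(53.5) = 152.1 kg·m²·rad/s.
Combined I = 1.429 + 1.764 = 3.193 kg·m².
ω_f = L / I = 152.1 / 3.193 = 47.64 rad/s.
KE_i = ½ΣIω² = 3691 J; KE_f = ½(3.193)(47.64)² = 3623 J.
Fraction dissipated = (KE_i − KE_f)/KE_i = 0.01835.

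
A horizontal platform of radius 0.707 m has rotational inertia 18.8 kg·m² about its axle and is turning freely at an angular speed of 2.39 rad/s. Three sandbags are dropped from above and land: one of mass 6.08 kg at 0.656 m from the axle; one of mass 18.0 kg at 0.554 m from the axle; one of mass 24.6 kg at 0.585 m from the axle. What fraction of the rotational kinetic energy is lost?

No external torque acts about the axle; L_before = L_after.
Added inertia Σmr² = (6.08)(0.656)² + (18.0)(0.554)² + (24.6)(0.585)² = 16.56 kg·m²; I_f = 18.80 + 16.56 = 35.36 kg·m².
ω_f = I_p ω_i / I_f = (18.80)(2.39) / 35.36 = 1.271 rad/s.
KE_i = ½(18.80)(2.390 rad/s)² = 53.69 J; KE_f = ½(35.36)(1.271)² = 28.55 J.
Fraction lost = 0.4683.

fraction ≈ 0.468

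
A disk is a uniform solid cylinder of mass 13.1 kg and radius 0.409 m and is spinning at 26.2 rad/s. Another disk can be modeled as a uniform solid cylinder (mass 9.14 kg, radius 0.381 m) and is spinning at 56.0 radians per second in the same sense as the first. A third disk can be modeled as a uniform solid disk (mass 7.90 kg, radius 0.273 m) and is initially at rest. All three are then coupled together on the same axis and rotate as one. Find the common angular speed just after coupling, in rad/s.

No external torque acts about the common axis, so total angular momentum is conserved.
Moments of inertia: I_A = ½(13.1)(0.409)² = 1.096 kg·m²; I_B = ½(9.14)(0.381)² = 0.6634 kg·m²; I_C = ½(7.90)(0.273)² = 0.2944 kg·m².
Taking A's sense as positive: L = (1.096)(26.2) + (0.6634)(56.0) = 65.86 kg·m²·rad/s.
Combined I = 1.096 + 0.6634 + 0.2944 = 2.053 kg·m².
ω_f = L / I = 65.86 / 2.053 = 32.07 rad/s.

|ω_f| ≈ 32.1 rad/s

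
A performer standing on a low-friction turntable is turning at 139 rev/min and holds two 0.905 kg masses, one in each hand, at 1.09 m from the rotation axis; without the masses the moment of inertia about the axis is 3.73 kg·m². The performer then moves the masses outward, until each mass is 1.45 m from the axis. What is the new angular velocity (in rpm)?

ω₂ ≈ 108 rpm

With no external torque about the axis, L is conserved: I₁ω₁ = I₂ω₂.
I₁ = 3.73 + 2(0.905)(1.09)² = 5.880 kg·m²; I₂ = 3.73 + 2(0.905)(1.45)² = 7.536 kg·m².
ω₂ = I₁ω₁ / I₂ = (5.880)(139 rpm) / (7.536) = 108.5 rpm.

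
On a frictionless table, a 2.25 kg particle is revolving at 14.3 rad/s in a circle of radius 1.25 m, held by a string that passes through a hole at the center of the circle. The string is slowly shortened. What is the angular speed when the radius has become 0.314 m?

ω₂ ≈ 227 rad/s

The constraining force is radial, so m r² ω about the center is conserved.
ω₂ = ω₁ (r₁/r₂)² = (14.3)(1.25/0.314)² = 226.6 rad/s.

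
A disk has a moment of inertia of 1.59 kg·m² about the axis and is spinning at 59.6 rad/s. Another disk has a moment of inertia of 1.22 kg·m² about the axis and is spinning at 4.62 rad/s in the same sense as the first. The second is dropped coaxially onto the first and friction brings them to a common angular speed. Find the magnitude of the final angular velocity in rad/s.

|ω_f| ≈ 35.7 rad/s

No external torque acts about the common axis, so total angular momentum is conserved.
Taking A's sense as positive: L = (1.590)(59.6) + (1.220)(4.62) = 100.4 kg·m²·rad/s.
Combined I = 1.590 + 1.220 = 2.810 kg·m².
ω_f = L / I = 100.4 / 2.810 = 35.73 rad/s.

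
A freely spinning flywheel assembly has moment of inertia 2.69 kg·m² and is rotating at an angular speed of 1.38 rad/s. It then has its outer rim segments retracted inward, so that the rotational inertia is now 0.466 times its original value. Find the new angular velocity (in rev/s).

ω₂ ≈ 0.471 rev/s

Angular momentum about the spin axis is conserved since the torque about it is zero.
I₂ = 0.466 × 2.69 = 1.254 kg·m².
ω₂ = I₁ω₁ / I₂ = (2.690)(1.38 rad/s) / (1.254) = 2.961 rad/s = 0.4713 rev/s.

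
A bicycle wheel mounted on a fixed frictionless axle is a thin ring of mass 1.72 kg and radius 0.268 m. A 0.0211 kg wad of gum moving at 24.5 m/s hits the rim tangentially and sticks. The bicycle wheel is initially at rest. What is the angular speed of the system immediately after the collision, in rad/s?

About the axle the impulsive forces during the collision are internal, so angular momentum about that axis is conserved.
I_p = (1.72)(0.268)² = 0.1235 kg·m². Taking the sense of the wad of gum's angular momentum as positive, L_{wad} = m v R = (0.0211)(24.5)(0.268) = 0.1385 kg·m²/s.
L_i = 0 + 0.1385 = 0.1385 kg·m²/s.
After sticking, I_f = I_p + m R² = 0.1235 + (0.0211)(0.268)² = 0.1251 kg·m².
ω_f = L_i / I_f = 0.1385 / 0.1251 = 1.108 rad/s.

|ω_f| ≈ 1.11 rad/s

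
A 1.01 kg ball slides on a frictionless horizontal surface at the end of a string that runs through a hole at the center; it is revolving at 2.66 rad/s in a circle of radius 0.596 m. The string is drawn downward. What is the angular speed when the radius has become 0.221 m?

No torque about the axis ⇒ m r₁² ω₁ = m r₂² ω₂.
ω₂ = ω₁ (r₁/r₂)² = (2.66)(0.596/0.221)² = 19.35 rad/s.

ω₂ ≈ 19.3 rad/s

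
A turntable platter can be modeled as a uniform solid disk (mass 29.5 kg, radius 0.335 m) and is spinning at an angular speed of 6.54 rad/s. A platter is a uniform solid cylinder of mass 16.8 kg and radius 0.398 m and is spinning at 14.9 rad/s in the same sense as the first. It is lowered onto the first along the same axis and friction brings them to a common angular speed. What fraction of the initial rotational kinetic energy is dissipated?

No external torque acts about the common axis, so total angular momentum is conserved.
Moments of inertia: I_A = ½(29.5)(0.335)² = 1.655 kg·m²; I_B = ½(16.8)(0.398)² = 1.331 kg·m².
Taking A's sense as positive: L = (1.655)(6.54) + (1.331)(14.9) = 30.65 kg·m²·rad/s.
Combined I = 1.655 + 1.331 = 2.986 kg·m².
ω_f = L / I = 30.65 / 2.986 = 10.27 rad/s.
KE_i = ½ΣIω² = 183.1 J; KE_f = ½(2.986)(10.27)² = 157.3 J.
Fraction dissipated = (KE_i − KE_f)/KE_i = 0.1408.

fraction ≈ 0.141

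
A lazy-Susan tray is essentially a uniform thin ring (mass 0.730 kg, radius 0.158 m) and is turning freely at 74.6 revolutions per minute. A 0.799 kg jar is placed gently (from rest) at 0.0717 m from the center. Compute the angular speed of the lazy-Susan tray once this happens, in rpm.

ω_f ≈ 60.9 rpm

The added mass arrives with no angular momentum about the center, and any external torque about the center is negligible, so the system's angular momentum is conserved.
I_p = (0.730)(0.158)² = 0.01822 kg·m².
Added inertia Σmr² = (0.799)(0.0717)² = 0.004108 kg·m²; I_f = 0.01822 + 0.004108 = 0.02233 kg·m².
ω_f = I_p ω_i / I_f = (0.01822)(74.6) / 0.02233 = 60.88 rpm.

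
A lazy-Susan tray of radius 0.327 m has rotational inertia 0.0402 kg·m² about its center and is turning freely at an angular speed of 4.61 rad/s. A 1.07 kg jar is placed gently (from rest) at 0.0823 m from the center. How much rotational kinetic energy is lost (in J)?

energy lost ≈ 0.0652 J

No external torque acts about the center; L_before = L_after.
Added inertia Σmr² = (1.07)(0.0823)² = 0.007247 kg·m²; I_f = 0.04020 + 0.007247 = 0.04745 kg·m².
ω_f = I_p ω_i / I_f = (0.04020)(4.61) / 0.04745 = 3.906 rad/s.
KE_i = ½(0.04020)(4.610 rad/s)² = 0.4272 J; KE_f = ½(0.04745)(3.906)² = 0.3619 J.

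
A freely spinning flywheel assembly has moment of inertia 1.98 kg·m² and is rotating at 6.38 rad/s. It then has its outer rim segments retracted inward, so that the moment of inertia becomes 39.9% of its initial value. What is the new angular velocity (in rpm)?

Angular momentum about the spin axis is conserved since the torque about it is zero.
I₂ = 0.399 × 1.98 = 0.7900 kg·m².
ω₂ = I₁ω₁ / I₂ = (1.980)(6.38 rad/s) / (0.7900) = 15.99 rad/s = 152.7 rpm.

ω₂ ≈ 153 rpm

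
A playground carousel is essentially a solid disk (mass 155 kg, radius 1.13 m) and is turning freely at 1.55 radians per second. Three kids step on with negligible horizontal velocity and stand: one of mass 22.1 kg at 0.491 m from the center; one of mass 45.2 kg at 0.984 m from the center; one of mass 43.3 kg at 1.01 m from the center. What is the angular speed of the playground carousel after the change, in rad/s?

ω_f ≈ 0.798 rad/s

No external torque acts about the center; L_before = L_after.
I_p = ½(155)(1.13)² = 98.96 kg·m².
Added inertia Σmr² = (22.1)(0.491)² + (45.2)(0.984)² + (43.3)(1.01)² = 93.26 kg·m²; I_f = 98.96 + 93.26 = 192.2 kg·m².
ω_f = I_p ω_i / I_f = (98.96)(1.55) / 192.2 = 0.7980 rad/s.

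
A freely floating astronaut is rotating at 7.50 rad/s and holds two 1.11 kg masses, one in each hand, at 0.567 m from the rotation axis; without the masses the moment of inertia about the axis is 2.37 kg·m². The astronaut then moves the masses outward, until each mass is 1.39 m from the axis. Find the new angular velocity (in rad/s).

No external torque acts about the spin axis, so angular momentum is conserved.
I₁ = 2.37 + 2(1.11)(0.567)² = 3.084 kg·m²; I₂ = 2.37 + 2(1.11)(1.39)² = 6.659 kg·m².
ω₂ = I₁ω₁ / I₂ = (3.084)(7.50 rad/s) / (6.659) = 3.473 rad/s.

ω₂ ≈ 3.47 rad/s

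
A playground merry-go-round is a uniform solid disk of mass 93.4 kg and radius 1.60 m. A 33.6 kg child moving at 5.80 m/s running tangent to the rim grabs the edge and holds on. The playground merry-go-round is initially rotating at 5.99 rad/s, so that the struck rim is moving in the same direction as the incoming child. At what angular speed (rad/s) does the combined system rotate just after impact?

The axle reaction passes through the axle and exerts no torque about it; angular momentum about the axle is conserved through the impact.
I_p = ½(93.4)(1.60)² = 119.6 kg·m². Taking the sense of the child's angular momentum as positive, L_{child} = m v R = (33.6)(5.80)(1.60) = 311.8 kg·m²/s.
L_i = +I_p ω_p + m v R = +(119.6)(5.99) + 311.8 = 1028 kg·m²/s.
After sticking, I_f = I_p + m R² = 119.6 + (33.6)(1.60)² = 205.6 kg·m².
ω_f = L_i / I_f = 1028 / 205.6 = 5.000 rad/s.

|ω_f| ≈ 5.00 rad/s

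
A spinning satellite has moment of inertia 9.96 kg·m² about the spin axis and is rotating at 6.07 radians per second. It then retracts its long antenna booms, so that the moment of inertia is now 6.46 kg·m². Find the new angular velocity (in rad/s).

ω₂ ≈ 9.36 rad/s

No external torque acts about the spin axis, so angular momentum is conserved.
ω₂ = I₁ω₁ / I₂ = (9.960)(6.07 rad/s) / (6.460) = 9.359 rad/s.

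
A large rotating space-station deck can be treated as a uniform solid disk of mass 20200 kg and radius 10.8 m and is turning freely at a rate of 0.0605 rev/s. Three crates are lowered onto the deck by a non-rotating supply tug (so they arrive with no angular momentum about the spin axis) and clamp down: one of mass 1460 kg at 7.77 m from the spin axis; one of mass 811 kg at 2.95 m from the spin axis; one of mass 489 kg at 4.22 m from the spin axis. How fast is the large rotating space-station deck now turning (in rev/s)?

ω_f ≈ 0.0556 rev/s

The added mass arrives with no angular momentum about the spin axis, and any external torque about the spin axis is negligible, so the system's angular momentum is conserved.
I_p = ½(20200)(10.8)² = 1.178e+06 kg·m².
Added inertia Σmr² = (1460)(7.77)² + (811)(2.95)² + (489)(4.22)² = 1.039e+05 kg·m²; I_f = 1.178e+06 + 1.039e+05 = 1.282e+06 kg·m².
ω_f = I_p ω_i / I_f = (1.178e+06)(0.0605) / 1.282e+06 = 0.05560 rev/s.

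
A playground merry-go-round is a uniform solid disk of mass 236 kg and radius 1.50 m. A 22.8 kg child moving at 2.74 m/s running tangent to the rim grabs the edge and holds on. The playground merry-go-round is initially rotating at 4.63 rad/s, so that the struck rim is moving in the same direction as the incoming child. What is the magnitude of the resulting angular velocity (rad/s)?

|ω_f| ≈ 4.18 rad/s

About the axle the impulsive forces during the collision are internal, so angular momentum about that axis is conserved.
I_p = ½(236)(1.50)² = 265.5 kg·m². Taking the sense of the child's angular momentum as positive, L_{child} = m v R = (22.8)(2.74)(1.50) = 93.71 kg·m²/s.
L_i = +I_p ω_p + m v R = +(265.5)(4.63) + 93.71 = 1323 kg·m²/s.
After sticking, I_f = I_p + m R² = 265.5 + (22.8)(1.50)² = 316.8 kg·m².
ω_f = L_i / I_f = 1323 / 316.8 = 4.176 rad/s.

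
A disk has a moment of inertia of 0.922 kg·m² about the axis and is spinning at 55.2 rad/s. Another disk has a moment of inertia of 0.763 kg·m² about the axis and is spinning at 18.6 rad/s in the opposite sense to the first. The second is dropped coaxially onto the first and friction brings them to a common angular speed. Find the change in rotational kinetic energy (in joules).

ΔKE ≈ -1140 J

No external torque acts about the common axis, so total angular momentum is conserved.
Taking A's sense as positive: L = (0.9220)(55.2) − (0.7630)(18.6) = 36.70 kg·m²·rad/s.
Combined I = 0.9220 + 0.7630 = 1.685 kg·m².
ω_f = L / I = 36.70 / 1.685 = 21.78 rad/s.
KE_i = ½ΣIω² = 1537 J; KE_f = ½(1.685)(21.78)² = 399.7 J.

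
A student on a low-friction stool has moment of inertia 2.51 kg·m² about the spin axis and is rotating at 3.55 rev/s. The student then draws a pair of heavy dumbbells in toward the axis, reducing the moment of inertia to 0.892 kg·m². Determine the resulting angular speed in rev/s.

ω₂ ≈ 9.99 rev/s

Angular momentum about the spin axis is conserved since the torque about it is zero.
ω₂ = I₁ω₁ / I₂ = (2.510)(3.55 rev/s) / (0.8920) = 9.989 rev/s.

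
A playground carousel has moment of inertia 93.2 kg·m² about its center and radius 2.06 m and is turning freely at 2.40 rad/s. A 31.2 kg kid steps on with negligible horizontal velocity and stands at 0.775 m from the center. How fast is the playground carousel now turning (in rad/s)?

The added mass arrives with no angular momentum about the center, and any external torque about the center is negligible, so the system's angular momentum is conserved.
Added inertia Σmr² = (31.2)(0.775)² = 18.74 kg·m²; I_f = 93.20 + 18.74 = 111.9 kg·m².
ω_f = I_p ω_i / I_f = (93.20)(2.40) / 111.9 = 1.998 rad/s.

ω_f ≈ 2.00 rad/s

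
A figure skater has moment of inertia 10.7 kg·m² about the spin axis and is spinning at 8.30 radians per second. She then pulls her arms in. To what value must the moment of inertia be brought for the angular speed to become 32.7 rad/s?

With no external torque about the axis, L is conserved: I₁ω₁ = I₂ω₂.
I₂ = I₁ω₁ / ω₂ = (10.7)(8.30) / (32.7) = 2.716 kg·m².

I₂ ≈ 2.72 kg·m²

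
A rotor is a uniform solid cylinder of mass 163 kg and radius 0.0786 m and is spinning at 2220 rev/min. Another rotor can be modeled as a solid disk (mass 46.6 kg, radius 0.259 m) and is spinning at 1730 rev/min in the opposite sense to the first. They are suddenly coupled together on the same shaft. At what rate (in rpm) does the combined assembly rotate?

No external torque acts about the common axis, so total angular momentum is conserved.
Moments of inertia: I_A = ½(163)(0.0786)² = 0.5035 kg·m²; I_B = ½(46.6)(0.259)² = 1.563 kg·m².
Taking A's sense as positive: L = (0.5035)(2220) − (1.563)(1730) = -1586 kg·m²·rpm.
Combined I = 0.5035 + 1.563 = 2.066 kg·m².
ω_f = L / I = -1586 / 2.066 = -767.6 rpm.

|ω_f| ≈ 768 rpm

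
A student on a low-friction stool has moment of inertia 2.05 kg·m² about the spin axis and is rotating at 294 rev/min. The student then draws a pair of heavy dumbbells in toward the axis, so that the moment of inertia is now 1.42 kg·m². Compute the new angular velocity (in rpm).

With no external torque about the axis, L is conserved: I₁ω₁ = I₂ω₂.
ω₂ = I₁ω₁ / I₂ = (2.050)(294 rpm) / (1.420) = 424.4 rpm.

ω₂ ≈ 424 rpm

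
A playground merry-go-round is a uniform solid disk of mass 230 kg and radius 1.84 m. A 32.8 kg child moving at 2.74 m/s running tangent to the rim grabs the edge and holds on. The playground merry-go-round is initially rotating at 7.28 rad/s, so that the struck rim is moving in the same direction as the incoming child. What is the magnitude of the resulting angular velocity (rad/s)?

About the axle the impulsive forces during the collision are internal, so angular momentum about that axis is conserved.
I_p = ½(230)(1.84)² = 389.3 kg·m². Taking the sense of the child's angular momentum as positive, L_{child} = m v R = (32.8)(2.74)(1.84) = 165.4 kg·m²/s.
L_i = +I_p ω_p + m v R = +(389.3)(7.28) + 165.4 = 3000 kg·m²/s.
After sticking, I_f = I_p + m R² = 389.3 + (32.8)(1.84)² = 500.4 kg·m².
ω_f = L_i / I_f = 3000 / 500.4 = 5.995 rad/s.

|ω_f| ≈ 5.99 rad/s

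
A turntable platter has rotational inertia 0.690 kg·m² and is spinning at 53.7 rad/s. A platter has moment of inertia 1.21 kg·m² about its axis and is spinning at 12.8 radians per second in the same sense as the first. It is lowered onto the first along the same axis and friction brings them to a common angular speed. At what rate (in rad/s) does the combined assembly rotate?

|ω_f| ≈ 27.7 rad/s

No external torque acts about the common axis, so total angular momentum is conserved.
Taking A's sense as positive: L = (0.6900)(53.7) + (1.210)(12.8) = 52.54 kg·m²·rad/s.
Combined I = 0.6900 + 1.210 = 1.900 kg·m².
ω_f = L / I = 52.54 / 1.900 = 27.65 rad/s.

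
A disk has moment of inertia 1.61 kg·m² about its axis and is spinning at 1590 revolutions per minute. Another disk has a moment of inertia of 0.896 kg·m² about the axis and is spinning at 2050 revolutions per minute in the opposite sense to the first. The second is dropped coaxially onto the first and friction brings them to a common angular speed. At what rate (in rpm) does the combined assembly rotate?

|ω_f| ≈ 289 rpm

The coupling torques are internal; angular momentum about the shared axis is conserved.
Taking A's sense as positive: L = (1.610)(1590) − (0.8960)(2050) = 723.1 kg·m²·rpm.
Combined I = 1.610 + 0.8960 = 2.506 kg·m².
ω_f = L / I = 723.1 / 2.506 = 288.5 rpm.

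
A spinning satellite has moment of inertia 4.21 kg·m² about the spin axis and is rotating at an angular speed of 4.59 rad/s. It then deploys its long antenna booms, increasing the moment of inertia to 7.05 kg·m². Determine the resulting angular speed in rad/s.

Angular momentum about the spin axis is conserved since the torque about it is zero.
ω₂ = I₁ω₁ / I₂ = (4.210)(4.59 rad/s) / (7.050) = 2.741 rad/s.

ω₂ ≈ 2.74 rad/s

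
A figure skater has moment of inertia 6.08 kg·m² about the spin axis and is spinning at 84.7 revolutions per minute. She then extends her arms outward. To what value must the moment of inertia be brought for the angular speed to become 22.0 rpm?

I₂ ≈ 23.4 kg·m²

Angular momentum about the spin axis is conserved since the torque about it is zero.
I₂ = I₁ω₁ / ω₂ = (6.08)(84.7) / (22.0) = 23.41 kg·m².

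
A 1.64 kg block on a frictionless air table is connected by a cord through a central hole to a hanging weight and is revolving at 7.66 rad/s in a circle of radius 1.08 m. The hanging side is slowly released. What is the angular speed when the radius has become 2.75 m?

ω₂ ≈ 1.18 rad/s

No torque about the axis ⇒ m r₁² ω₁ = m r₂² ω₂.
ω₂ = ω₁ (r₁/r₂)² = (7.66)(1.08/2.75)² = 1.181 rad/s.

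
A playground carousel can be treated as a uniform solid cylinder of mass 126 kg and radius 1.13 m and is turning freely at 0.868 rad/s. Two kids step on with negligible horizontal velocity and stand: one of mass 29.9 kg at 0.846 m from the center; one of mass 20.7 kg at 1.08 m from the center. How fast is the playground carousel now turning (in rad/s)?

The added mass arrives with no angular momentum about the center, and any external torque about the center is negligible, so the system's angular momentum is conserved.
I_p = ½(126)(1.13)² = 80.44 kg·m².
Added inertia Σmr² = (29.9)(0.846)² + (20.7)(1.08)² = 45.54 kg·m²; I_f = 80.44 + 45.54 = 126.0 kg·m².
ω_f = I_p ω_i / I_f = (80.44)(0.868) / 126.0 = 0.5542 rad/s.

ω_f ≈ 0.554 rad/s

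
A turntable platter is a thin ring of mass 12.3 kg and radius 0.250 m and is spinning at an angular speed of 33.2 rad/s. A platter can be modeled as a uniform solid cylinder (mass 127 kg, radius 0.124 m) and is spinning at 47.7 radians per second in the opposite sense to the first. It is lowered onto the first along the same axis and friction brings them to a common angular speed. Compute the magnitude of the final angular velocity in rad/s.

|ω_f| ≈ 12.1 rad/s

No external torque acts about the common axis, so total angular momentum is conserved.
Moments of inertia: I_A = (12.3)(0.250)² = 0.7688 kg·m²; I_B = ½(127)(0.124)² = 0.9764 kg·m².
Taking A's sense as positive: L = (0.7688)(33.2) − (0.9764)(47.7) = -21.05 kg·m²·rad/s.
Combined I = 0.7688 + 0.9764 = 1.745 kg·m².
ω_f = L / I = -21.05 / 1.745 = -12.06 rad/s.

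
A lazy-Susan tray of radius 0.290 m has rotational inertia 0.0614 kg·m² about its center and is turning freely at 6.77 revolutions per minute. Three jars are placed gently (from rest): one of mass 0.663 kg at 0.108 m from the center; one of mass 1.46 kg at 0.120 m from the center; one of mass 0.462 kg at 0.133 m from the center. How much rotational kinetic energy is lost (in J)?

No external torque acts about the center; L_before = L_after.
Added inertia Σmr² = (0.663)(0.108)² + (1.46)(0.120)² + (0.462)(0.133)² = 0.03693 kg·m²; I_f = 0.06140 + 0.03693 = 0.09833 kg·m².
ω_f = I_p ω_i / I_f = (0.06140)(6.77) / 0.09833 = 4.227 rpm.
KE_i = ½(0.06140)(0.7090 rad/s)² = 0.01543 J; KE_f = ½(0.09833)(0.4427)² = 0.009635 J.

energy lost ≈ 0.00580 J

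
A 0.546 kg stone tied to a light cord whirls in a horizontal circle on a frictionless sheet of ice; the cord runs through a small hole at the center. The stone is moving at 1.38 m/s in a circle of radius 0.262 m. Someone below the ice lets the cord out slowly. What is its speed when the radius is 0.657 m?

v₂ ≈ 0.550 m/s

Central (radial) force ⇒ zero torque about the center ⇒ m v r is constant.
v₂ = v₁ r₁ / r₂ = (1.38)(0.262) / (0.657) = 0.5503 m/s.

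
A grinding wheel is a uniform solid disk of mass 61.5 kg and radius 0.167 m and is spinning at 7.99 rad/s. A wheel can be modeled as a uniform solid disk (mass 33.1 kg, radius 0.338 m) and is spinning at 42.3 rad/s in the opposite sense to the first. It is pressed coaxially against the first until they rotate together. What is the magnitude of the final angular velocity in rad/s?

|ω_f| ≈ 26.6 rad/s

No external torque acts about the common axis, so total angular momentum is conserved.
Moments of inertia: I_A = ½(61.5)(0.167)² = 0.8576 kg·m²; I_B = ½(33.1)(0.338)² = 1.891 kg·m².
Taking A's sense as positive: L = (0.8576)(7.99) − (1.891)(42.3) = -73.13 kg·m²·rad/s.
Combined I = 0.8576 + 1.891 = 2.748 kg·m².
ω_f = L / I = -73.13 / 2.748 = -26.61 rad/s.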